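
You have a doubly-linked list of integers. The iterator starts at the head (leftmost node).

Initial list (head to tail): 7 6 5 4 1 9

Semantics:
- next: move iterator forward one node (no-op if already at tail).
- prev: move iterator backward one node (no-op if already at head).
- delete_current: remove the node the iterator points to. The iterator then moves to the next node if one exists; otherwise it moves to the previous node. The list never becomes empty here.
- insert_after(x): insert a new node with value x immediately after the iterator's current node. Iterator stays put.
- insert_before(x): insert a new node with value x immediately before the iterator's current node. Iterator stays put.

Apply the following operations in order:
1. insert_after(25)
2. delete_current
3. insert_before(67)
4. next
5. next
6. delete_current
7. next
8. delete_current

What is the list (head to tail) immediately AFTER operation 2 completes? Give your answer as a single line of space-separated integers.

Answer: 25 6 5 4 1 9

Derivation:
After 1 (insert_after(25)): list=[7, 25, 6, 5, 4, 1, 9] cursor@7
After 2 (delete_current): list=[25, 6, 5, 4, 1, 9] cursor@25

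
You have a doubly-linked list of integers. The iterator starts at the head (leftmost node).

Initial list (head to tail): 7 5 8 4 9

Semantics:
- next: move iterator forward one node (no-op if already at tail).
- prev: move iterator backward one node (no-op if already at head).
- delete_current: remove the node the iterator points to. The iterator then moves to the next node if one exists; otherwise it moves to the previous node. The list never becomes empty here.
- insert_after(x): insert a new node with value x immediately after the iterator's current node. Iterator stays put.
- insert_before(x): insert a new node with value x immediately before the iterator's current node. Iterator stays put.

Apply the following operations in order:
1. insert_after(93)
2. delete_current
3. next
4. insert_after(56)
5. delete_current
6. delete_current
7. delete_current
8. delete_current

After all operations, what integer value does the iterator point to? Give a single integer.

After 1 (insert_after(93)): list=[7, 93, 5, 8, 4, 9] cursor@7
After 2 (delete_current): list=[93, 5, 8, 4, 9] cursor@93
After 3 (next): list=[93, 5, 8, 4, 9] cursor@5
After 4 (insert_after(56)): list=[93, 5, 56, 8, 4, 9] cursor@5
After 5 (delete_current): list=[93, 56, 8, 4, 9] cursor@56
After 6 (delete_current): list=[93, 8, 4, 9] cursor@8
After 7 (delete_current): list=[93, 4, 9] cursor@4
After 8 (delete_current): list=[93, 9] cursor@9

Answer: 9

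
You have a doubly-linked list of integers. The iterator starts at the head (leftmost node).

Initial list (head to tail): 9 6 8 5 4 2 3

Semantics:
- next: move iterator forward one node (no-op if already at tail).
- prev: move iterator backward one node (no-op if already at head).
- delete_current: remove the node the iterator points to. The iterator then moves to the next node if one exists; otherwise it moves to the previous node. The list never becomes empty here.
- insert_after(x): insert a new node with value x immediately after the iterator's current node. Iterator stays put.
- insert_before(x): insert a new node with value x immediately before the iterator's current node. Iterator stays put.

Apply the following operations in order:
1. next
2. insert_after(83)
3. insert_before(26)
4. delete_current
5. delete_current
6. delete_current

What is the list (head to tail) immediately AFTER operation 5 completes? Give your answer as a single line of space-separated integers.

Answer: 9 26 8 5 4 2 3

Derivation:
After 1 (next): list=[9, 6, 8, 5, 4, 2, 3] cursor@6
After 2 (insert_after(83)): list=[9, 6, 83, 8, 5, 4, 2, 3] cursor@6
After 3 (insert_before(26)): list=[9, 26, 6, 83, 8, 5, 4, 2, 3] cursor@6
After 4 (delete_current): list=[9, 26, 83, 8, 5, 4, 2, 3] cursor@83
After 5 (delete_current): list=[9, 26, 8, 5, 4, 2, 3] cursor@8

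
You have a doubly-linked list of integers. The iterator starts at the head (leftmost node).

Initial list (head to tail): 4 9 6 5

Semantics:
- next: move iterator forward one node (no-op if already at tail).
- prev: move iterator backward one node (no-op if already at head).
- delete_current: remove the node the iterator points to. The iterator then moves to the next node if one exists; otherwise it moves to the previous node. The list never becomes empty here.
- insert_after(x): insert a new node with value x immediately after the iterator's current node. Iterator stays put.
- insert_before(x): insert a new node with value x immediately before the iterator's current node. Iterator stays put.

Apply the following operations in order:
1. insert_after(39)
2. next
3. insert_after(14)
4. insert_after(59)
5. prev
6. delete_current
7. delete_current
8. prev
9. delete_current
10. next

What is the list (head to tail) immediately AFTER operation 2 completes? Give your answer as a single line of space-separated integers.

After 1 (insert_after(39)): list=[4, 39, 9, 6, 5] cursor@4
After 2 (next): list=[4, 39, 9, 6, 5] cursor@39

Answer: 4 39 9 6 5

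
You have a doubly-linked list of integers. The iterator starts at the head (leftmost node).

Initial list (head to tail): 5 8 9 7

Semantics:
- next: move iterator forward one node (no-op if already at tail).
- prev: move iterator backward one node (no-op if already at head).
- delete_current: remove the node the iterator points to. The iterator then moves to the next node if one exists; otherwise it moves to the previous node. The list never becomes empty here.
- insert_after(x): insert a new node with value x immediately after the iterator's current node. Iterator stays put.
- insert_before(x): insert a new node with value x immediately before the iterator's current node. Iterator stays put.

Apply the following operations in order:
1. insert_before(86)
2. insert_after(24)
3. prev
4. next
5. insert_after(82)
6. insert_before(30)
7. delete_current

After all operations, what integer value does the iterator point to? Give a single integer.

Answer: 82

Derivation:
After 1 (insert_before(86)): list=[86, 5, 8, 9, 7] cursor@5
After 2 (insert_after(24)): list=[86, 5, 24, 8, 9, 7] cursor@5
After 3 (prev): list=[86, 5, 24, 8, 9, 7] cursor@86
After 4 (next): list=[86, 5, 24, 8, 9, 7] cursor@5
After 5 (insert_after(82)): list=[86, 5, 82, 24, 8, 9, 7] cursor@5
After 6 (insert_before(30)): list=[86, 30, 5, 82, 24, 8, 9, 7] cursor@5
After 7 (delete_current): list=[86, 30, 82, 24, 8, 9, 7] cursor@82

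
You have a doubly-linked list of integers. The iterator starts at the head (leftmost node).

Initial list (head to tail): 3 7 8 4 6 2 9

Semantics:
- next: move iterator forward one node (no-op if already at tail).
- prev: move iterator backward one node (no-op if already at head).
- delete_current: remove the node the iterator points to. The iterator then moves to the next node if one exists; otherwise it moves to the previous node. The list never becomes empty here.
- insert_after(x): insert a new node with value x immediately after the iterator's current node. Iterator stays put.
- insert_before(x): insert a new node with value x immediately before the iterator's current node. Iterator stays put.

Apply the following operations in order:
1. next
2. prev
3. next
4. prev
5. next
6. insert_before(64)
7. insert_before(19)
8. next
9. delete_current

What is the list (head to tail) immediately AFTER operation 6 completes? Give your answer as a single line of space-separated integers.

After 1 (next): list=[3, 7, 8, 4, 6, 2, 9] cursor@7
After 2 (prev): list=[3, 7, 8, 4, 6, 2, 9] cursor@3
After 3 (next): list=[3, 7, 8, 4, 6, 2, 9] cursor@7
After 4 (prev): list=[3, 7, 8, 4, 6, 2, 9] cursor@3
After 5 (next): list=[3, 7, 8, 4, 6, 2, 9] cursor@7
After 6 (insert_before(64)): list=[3, 64, 7, 8, 4, 6, 2, 9] cursor@7

Answer: 3 64 7 8 4 6 2 9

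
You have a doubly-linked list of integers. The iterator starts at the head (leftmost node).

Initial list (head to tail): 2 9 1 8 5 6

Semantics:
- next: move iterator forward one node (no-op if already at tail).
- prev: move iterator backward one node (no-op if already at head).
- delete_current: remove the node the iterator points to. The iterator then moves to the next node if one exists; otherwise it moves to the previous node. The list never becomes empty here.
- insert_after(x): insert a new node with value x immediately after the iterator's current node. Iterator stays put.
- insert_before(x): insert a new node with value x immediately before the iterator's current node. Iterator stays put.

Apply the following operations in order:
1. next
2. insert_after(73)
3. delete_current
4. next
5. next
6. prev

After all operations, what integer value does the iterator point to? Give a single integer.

Answer: 1

Derivation:
After 1 (next): list=[2, 9, 1, 8, 5, 6] cursor@9
After 2 (insert_after(73)): list=[2, 9, 73, 1, 8, 5, 6] cursor@9
After 3 (delete_current): list=[2, 73, 1, 8, 5, 6] cursor@73
After 4 (next): list=[2, 73, 1, 8, 5, 6] cursor@1
After 5 (next): list=[2, 73, 1, 8, 5, 6] cursor@8
After 6 (prev): list=[2, 73, 1, 8, 5, 6] cursor@1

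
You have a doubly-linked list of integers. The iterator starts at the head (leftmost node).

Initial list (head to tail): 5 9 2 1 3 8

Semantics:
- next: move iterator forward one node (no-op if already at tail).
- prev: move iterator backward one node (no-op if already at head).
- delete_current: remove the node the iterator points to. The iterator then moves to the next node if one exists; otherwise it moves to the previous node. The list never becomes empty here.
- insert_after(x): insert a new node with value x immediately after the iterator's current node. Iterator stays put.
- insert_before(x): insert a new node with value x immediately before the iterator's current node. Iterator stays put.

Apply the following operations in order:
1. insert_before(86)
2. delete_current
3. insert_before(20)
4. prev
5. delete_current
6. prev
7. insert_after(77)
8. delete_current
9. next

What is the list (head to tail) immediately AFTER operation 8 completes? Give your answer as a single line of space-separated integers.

Answer: 77 9 2 1 3 8

Derivation:
After 1 (insert_before(86)): list=[86, 5, 9, 2, 1, 3, 8] cursor@5
After 2 (delete_current): list=[86, 9, 2, 1, 3, 8] cursor@9
After 3 (insert_before(20)): list=[86, 20, 9, 2, 1, 3, 8] cursor@9
After 4 (prev): list=[86, 20, 9, 2, 1, 3, 8] cursor@20
After 5 (delete_current): list=[86, 9, 2, 1, 3, 8] cursor@9
After 6 (prev): list=[86, 9, 2, 1, 3, 8] cursor@86
After 7 (insert_after(77)): list=[86, 77, 9, 2, 1, 3, 8] cursor@86
After 8 (delete_current): list=[77, 9, 2, 1, 3, 8] cursor@77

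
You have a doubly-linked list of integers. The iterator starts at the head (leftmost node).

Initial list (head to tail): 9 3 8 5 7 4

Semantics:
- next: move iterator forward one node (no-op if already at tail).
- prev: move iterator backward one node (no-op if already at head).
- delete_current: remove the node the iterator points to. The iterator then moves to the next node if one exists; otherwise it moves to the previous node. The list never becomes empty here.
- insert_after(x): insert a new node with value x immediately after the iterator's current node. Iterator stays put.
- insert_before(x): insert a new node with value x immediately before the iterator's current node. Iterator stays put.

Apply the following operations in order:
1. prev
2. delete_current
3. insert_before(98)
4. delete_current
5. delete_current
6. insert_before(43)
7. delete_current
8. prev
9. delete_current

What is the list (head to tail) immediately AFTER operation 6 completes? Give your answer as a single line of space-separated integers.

Answer: 98 43 5 7 4

Derivation:
After 1 (prev): list=[9, 3, 8, 5, 7, 4] cursor@9
After 2 (delete_current): list=[3, 8, 5, 7, 4] cursor@3
After 3 (insert_before(98)): list=[98, 3, 8, 5, 7, 4] cursor@3
After 4 (delete_current): list=[98, 8, 5, 7, 4] cursor@8
After 5 (delete_current): list=[98, 5, 7, 4] cursor@5
After 6 (insert_before(43)): list=[98, 43, 5, 7, 4] cursor@5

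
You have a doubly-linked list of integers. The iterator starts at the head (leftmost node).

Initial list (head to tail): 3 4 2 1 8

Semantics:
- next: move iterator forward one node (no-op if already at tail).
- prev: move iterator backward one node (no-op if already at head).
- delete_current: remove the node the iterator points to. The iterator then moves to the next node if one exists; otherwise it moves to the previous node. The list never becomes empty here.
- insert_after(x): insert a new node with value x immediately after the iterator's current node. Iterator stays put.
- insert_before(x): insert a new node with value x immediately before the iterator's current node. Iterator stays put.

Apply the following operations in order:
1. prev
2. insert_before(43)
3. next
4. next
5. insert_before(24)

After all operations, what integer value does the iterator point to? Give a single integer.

Answer: 2

Derivation:
After 1 (prev): list=[3, 4, 2, 1, 8] cursor@3
After 2 (insert_before(43)): list=[43, 3, 4, 2, 1, 8] cursor@3
After 3 (next): list=[43, 3, 4, 2, 1, 8] cursor@4
After 4 (next): list=[43, 3, 4, 2, 1, 8] cursor@2
After 5 (insert_before(24)): list=[43, 3, 4, 24, 2, 1, 8] cursor@2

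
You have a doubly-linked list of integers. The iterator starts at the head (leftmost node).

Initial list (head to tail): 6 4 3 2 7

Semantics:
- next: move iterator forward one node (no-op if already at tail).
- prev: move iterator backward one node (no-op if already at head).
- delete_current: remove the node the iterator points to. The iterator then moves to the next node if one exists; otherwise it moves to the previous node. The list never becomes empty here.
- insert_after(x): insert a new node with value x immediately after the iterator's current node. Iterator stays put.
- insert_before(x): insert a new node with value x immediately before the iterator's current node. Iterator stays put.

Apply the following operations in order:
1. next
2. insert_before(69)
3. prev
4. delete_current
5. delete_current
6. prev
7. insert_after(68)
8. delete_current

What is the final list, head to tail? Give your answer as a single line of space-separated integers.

Answer: 68 3 2 7

Derivation:
After 1 (next): list=[6, 4, 3, 2, 7] cursor@4
After 2 (insert_before(69)): list=[6, 69, 4, 3, 2, 7] cursor@4
After 3 (prev): list=[6, 69, 4, 3, 2, 7] cursor@69
After 4 (delete_current): list=[6, 4, 3, 2, 7] cursor@4
After 5 (delete_current): list=[6, 3, 2, 7] cursor@3
After 6 (prev): list=[6, 3, 2, 7] cursor@6
After 7 (insert_after(68)): list=[6, 68, 3, 2, 7] cursor@6
After 8 (delete_current): list=[68, 3, 2, 7] cursor@68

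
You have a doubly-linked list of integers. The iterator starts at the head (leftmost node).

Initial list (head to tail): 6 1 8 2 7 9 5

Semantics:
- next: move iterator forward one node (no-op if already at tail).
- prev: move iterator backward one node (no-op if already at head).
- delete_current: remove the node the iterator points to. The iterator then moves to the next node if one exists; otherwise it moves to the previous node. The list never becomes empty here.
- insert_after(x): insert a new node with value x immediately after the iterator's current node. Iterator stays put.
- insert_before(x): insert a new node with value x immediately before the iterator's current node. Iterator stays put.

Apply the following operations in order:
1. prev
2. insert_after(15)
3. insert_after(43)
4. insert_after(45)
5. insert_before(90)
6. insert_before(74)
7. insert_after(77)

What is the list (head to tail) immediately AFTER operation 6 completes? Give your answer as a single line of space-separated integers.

After 1 (prev): list=[6, 1, 8, 2, 7, 9, 5] cursor@6
After 2 (insert_after(15)): list=[6, 15, 1, 8, 2, 7, 9, 5] cursor@6
After 3 (insert_after(43)): list=[6, 43, 15, 1, 8, 2, 7, 9, 5] cursor@6
After 4 (insert_after(45)): list=[6, 45, 43, 15, 1, 8, 2, 7, 9, 5] cursor@6
After 5 (insert_before(90)): list=[90, 6, 45, 43, 15, 1, 8, 2, 7, 9, 5] cursor@6
After 6 (insert_before(74)): list=[90, 74, 6, 45, 43, 15, 1, 8, 2, 7, 9, 5] cursor@6

Answer: 90 74 6 45 43 15 1 8 2 7 9 5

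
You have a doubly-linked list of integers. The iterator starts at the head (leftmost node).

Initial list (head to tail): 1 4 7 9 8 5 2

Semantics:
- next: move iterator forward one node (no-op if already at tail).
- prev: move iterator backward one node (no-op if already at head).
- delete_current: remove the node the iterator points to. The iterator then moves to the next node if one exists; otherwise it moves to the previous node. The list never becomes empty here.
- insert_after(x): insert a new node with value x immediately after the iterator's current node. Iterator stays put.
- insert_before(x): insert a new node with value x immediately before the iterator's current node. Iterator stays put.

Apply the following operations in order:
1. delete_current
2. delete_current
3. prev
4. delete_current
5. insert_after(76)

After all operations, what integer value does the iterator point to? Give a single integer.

After 1 (delete_current): list=[4, 7, 9, 8, 5, 2] cursor@4
After 2 (delete_current): list=[7, 9, 8, 5, 2] cursor@7
After 3 (prev): list=[7, 9, 8, 5, 2] cursor@7
After 4 (delete_current): list=[9, 8, 5, 2] cursor@9
After 5 (insert_after(76)): list=[9, 76, 8, 5, 2] cursor@9

Answer: 9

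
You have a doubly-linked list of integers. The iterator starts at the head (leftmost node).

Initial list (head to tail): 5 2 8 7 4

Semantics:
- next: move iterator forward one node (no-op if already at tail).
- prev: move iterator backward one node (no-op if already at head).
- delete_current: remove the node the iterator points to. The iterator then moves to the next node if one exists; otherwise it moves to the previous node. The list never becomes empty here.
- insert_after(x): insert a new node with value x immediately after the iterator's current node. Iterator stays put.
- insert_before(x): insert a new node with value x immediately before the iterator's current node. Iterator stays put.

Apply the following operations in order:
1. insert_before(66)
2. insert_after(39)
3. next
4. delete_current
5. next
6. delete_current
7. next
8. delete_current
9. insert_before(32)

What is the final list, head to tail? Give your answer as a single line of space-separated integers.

After 1 (insert_before(66)): list=[66, 5, 2, 8, 7, 4] cursor@5
After 2 (insert_after(39)): list=[66, 5, 39, 2, 8, 7, 4] cursor@5
After 3 (next): list=[66, 5, 39, 2, 8, 7, 4] cursor@39
After 4 (delete_current): list=[66, 5, 2, 8, 7, 4] cursor@2
After 5 (next): list=[66, 5, 2, 8, 7, 4] cursor@8
After 6 (delete_current): list=[66, 5, 2, 7, 4] cursor@7
After 7 (next): list=[66, 5, 2, 7, 4] cursor@4
After 8 (delete_current): list=[66, 5, 2, 7] cursor@7
After 9 (insert_before(32)): list=[66, 5, 2, 32, 7] cursor@7

Answer: 66 5 2 32 7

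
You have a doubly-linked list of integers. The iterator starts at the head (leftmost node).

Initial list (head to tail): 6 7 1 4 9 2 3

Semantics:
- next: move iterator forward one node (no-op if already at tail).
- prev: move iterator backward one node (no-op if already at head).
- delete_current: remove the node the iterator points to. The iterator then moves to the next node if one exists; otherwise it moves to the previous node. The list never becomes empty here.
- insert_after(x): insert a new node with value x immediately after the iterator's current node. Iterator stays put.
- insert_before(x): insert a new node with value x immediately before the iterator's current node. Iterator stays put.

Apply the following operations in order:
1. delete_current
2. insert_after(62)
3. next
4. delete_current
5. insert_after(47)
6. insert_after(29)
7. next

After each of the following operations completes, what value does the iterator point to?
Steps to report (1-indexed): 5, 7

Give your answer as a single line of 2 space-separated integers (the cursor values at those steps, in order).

After 1 (delete_current): list=[7, 1, 4, 9, 2, 3] cursor@7
After 2 (insert_after(62)): list=[7, 62, 1, 4, 9, 2, 3] cursor@7
After 3 (next): list=[7, 62, 1, 4, 9, 2, 3] cursor@62
After 4 (delete_current): list=[7, 1, 4, 9, 2, 3] cursor@1
After 5 (insert_after(47)): list=[7, 1, 47, 4, 9, 2, 3] cursor@1
After 6 (insert_after(29)): list=[7, 1, 29, 47, 4, 9, 2, 3] cursor@1
After 7 (next): list=[7, 1, 29, 47, 4, 9, 2, 3] cursor@29

Answer: 1 29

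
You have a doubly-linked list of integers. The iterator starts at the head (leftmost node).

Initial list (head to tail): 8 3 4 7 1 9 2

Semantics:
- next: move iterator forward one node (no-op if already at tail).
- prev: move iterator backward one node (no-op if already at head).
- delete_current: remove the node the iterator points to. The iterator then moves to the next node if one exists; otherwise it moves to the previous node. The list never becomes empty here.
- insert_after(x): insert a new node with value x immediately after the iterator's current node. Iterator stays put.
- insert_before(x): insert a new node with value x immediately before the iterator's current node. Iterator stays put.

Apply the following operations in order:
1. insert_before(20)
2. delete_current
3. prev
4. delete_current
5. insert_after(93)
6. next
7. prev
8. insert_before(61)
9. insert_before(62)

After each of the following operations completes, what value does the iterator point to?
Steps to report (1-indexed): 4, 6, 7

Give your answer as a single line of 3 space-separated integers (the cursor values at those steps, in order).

After 1 (insert_before(20)): list=[20, 8, 3, 4, 7, 1, 9, 2] cursor@8
After 2 (delete_current): list=[20, 3, 4, 7, 1, 9, 2] cursor@3
After 3 (prev): list=[20, 3, 4, 7, 1, 9, 2] cursor@20
After 4 (delete_current): list=[3, 4, 7, 1, 9, 2] cursor@3
After 5 (insert_after(93)): list=[3, 93, 4, 7, 1, 9, 2] cursor@3
After 6 (next): list=[3, 93, 4, 7, 1, 9, 2] cursor@93
After 7 (prev): list=[3, 93, 4, 7, 1, 9, 2] cursor@3
After 8 (insert_before(61)): list=[61, 3, 93, 4, 7, 1, 9, 2] cursor@3
After 9 (insert_before(62)): list=[61, 62, 3, 93, 4, 7, 1, 9, 2] cursor@3

Answer: 3 93 3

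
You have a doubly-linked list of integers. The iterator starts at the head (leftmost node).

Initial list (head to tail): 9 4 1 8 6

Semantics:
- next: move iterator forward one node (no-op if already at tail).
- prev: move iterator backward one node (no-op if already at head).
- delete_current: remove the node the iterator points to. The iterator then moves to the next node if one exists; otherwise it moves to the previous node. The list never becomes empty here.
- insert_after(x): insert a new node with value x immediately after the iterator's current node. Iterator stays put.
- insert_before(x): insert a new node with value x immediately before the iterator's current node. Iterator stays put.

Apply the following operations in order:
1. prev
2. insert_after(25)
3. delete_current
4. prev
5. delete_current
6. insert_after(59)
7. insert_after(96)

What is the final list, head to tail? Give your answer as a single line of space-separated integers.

After 1 (prev): list=[9, 4, 1, 8, 6] cursor@9
After 2 (insert_after(25)): list=[9, 25, 4, 1, 8, 6] cursor@9
After 3 (delete_current): list=[25, 4, 1, 8, 6] cursor@25
After 4 (prev): list=[25, 4, 1, 8, 6] cursor@25
After 5 (delete_current): list=[4, 1, 8, 6] cursor@4
After 6 (insert_after(59)): list=[4, 59, 1, 8, 6] cursor@4
After 7 (insert_after(96)): list=[4, 96, 59, 1, 8, 6] cursor@4

Answer: 4 96 59 1 8 6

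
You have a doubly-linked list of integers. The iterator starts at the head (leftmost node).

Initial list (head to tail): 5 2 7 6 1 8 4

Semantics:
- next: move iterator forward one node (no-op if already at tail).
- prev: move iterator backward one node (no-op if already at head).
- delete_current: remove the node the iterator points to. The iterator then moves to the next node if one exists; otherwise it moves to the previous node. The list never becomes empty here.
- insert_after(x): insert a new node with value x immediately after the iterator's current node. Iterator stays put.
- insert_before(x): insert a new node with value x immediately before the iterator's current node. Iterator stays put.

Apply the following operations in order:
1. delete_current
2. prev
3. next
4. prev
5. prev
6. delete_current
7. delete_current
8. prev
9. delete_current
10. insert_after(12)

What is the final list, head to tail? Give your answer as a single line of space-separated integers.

Answer: 1 12 8 4

Derivation:
After 1 (delete_current): list=[2, 7, 6, 1, 8, 4] cursor@2
After 2 (prev): list=[2, 7, 6, 1, 8, 4] cursor@2
After 3 (next): list=[2, 7, 6, 1, 8, 4] cursor@7
After 4 (prev): list=[2, 7, 6, 1, 8, 4] cursor@2
After 5 (prev): list=[2, 7, 6, 1, 8, 4] cursor@2
After 6 (delete_current): list=[7, 6, 1, 8, 4] cursor@7
After 7 (delete_current): list=[6, 1, 8, 4] cursor@6
After 8 (prev): list=[6, 1, 8, 4] cursor@6
After 9 (delete_current): list=[1, 8, 4] cursor@1
After 10 (insert_after(12)): list=[1, 12, 8, 4] cursor@1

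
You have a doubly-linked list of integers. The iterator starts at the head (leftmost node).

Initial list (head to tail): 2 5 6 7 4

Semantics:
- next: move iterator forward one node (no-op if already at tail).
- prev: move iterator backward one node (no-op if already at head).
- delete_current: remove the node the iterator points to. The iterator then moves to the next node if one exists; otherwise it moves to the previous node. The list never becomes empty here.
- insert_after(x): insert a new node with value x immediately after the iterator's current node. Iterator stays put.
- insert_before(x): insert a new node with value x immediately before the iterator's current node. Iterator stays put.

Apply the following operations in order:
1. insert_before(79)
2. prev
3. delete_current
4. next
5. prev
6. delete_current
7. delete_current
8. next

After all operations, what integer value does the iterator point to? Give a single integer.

After 1 (insert_before(79)): list=[79, 2, 5, 6, 7, 4] cursor@2
After 2 (prev): list=[79, 2, 5, 6, 7, 4] cursor@79
After 3 (delete_current): list=[2, 5, 6, 7, 4] cursor@2
After 4 (next): list=[2, 5, 6, 7, 4] cursor@5
After 5 (prev): list=[2, 5, 6, 7, 4] cursor@2
After 6 (delete_current): list=[5, 6, 7, 4] cursor@5
After 7 (delete_current): list=[6, 7, 4] cursor@6
After 8 (next): list=[6, 7, 4] cursor@7

Answer: 7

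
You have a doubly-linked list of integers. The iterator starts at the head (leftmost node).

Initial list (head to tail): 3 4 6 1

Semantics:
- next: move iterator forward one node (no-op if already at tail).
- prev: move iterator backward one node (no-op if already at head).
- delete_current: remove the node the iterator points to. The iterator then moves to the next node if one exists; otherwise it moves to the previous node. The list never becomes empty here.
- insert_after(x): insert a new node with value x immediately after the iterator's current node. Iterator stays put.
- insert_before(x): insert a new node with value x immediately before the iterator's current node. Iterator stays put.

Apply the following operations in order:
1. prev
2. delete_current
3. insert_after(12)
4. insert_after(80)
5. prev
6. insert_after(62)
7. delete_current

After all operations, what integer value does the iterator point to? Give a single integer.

Answer: 62

Derivation:
After 1 (prev): list=[3, 4, 6, 1] cursor@3
After 2 (delete_current): list=[4, 6, 1] cursor@4
After 3 (insert_after(12)): list=[4, 12, 6, 1] cursor@4
After 4 (insert_after(80)): list=[4, 80, 12, 6, 1] cursor@4
After 5 (prev): list=[4, 80, 12, 6, 1] cursor@4
After 6 (insert_after(62)): list=[4, 62, 80, 12, 6, 1] cursor@4
After 7 (delete_current): list=[62, 80, 12, 6, 1] cursor@62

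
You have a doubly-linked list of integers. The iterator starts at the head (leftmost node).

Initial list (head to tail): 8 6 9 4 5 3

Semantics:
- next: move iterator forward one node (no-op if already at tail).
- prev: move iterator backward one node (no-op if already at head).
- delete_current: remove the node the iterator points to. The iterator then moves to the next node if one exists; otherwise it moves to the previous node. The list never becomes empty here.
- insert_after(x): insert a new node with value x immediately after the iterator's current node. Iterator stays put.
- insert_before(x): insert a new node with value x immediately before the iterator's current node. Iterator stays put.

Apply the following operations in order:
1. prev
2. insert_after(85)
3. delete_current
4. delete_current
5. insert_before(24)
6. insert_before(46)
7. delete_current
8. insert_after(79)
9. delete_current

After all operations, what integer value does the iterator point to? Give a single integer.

After 1 (prev): list=[8, 6, 9, 4, 5, 3] cursor@8
After 2 (insert_after(85)): list=[8, 85, 6, 9, 4, 5, 3] cursor@8
After 3 (delete_current): list=[85, 6, 9, 4, 5, 3] cursor@85
After 4 (delete_current): list=[6, 9, 4, 5, 3] cursor@6
After 5 (insert_before(24)): list=[24, 6, 9, 4, 5, 3] cursor@6
After 6 (insert_before(46)): list=[24, 46, 6, 9, 4, 5, 3] cursor@6
After 7 (delete_current): list=[24, 46, 9, 4, 5, 3] cursor@9
After 8 (insert_after(79)): list=[24, 46, 9, 79, 4, 5, 3] cursor@9
After 9 (delete_current): list=[24, 46, 79, 4, 5, 3] cursor@79

Answer: 79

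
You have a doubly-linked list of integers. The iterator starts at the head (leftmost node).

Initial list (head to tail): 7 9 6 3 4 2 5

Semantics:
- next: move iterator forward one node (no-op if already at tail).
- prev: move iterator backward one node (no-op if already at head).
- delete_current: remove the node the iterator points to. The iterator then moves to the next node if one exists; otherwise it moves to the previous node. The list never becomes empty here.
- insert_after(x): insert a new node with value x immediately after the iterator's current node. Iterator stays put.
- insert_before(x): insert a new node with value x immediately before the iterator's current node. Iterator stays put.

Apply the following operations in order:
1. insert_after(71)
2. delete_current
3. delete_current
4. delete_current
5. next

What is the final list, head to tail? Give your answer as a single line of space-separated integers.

After 1 (insert_after(71)): list=[7, 71, 9, 6, 3, 4, 2, 5] cursor@7
After 2 (delete_current): list=[71, 9, 6, 3, 4, 2, 5] cursor@71
After 3 (delete_current): list=[9, 6, 3, 4, 2, 5] cursor@9
After 4 (delete_current): list=[6, 3, 4, 2, 5] cursor@6
After 5 (next): list=[6, 3, 4, 2, 5] cursor@3

Answer: 6 3 4 2 5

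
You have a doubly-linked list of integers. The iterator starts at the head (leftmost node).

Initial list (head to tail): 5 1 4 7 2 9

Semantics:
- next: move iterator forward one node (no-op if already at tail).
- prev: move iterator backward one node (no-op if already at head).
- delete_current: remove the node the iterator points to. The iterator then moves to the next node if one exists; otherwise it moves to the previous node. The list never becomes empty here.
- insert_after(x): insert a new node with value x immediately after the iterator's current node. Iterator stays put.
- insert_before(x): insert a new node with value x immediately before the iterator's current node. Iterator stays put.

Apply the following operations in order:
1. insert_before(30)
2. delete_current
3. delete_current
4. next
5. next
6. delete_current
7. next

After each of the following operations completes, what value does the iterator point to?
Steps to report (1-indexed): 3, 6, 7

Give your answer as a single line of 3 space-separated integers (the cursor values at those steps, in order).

Answer: 4 9 9

Derivation:
After 1 (insert_before(30)): list=[30, 5, 1, 4, 7, 2, 9] cursor@5
After 2 (delete_current): list=[30, 1, 4, 7, 2, 9] cursor@1
After 3 (delete_current): list=[30, 4, 7, 2, 9] cursor@4
After 4 (next): list=[30, 4, 7, 2, 9] cursor@7
After 5 (next): list=[30, 4, 7, 2, 9] cursor@2
After 6 (delete_current): list=[30, 4, 7, 9] cursor@9
After 7 (next): list=[30, 4, 7, 9] cursor@9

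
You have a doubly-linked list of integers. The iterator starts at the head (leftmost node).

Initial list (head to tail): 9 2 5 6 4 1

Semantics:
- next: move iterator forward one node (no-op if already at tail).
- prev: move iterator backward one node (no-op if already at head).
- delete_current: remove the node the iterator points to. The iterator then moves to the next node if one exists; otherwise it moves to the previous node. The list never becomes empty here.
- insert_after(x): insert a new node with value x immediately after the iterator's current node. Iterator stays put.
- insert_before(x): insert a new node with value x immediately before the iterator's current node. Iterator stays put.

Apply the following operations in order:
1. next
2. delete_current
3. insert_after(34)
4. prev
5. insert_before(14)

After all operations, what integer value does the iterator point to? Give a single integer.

After 1 (next): list=[9, 2, 5, 6, 4, 1] cursor@2
After 2 (delete_current): list=[9, 5, 6, 4, 1] cursor@5
After 3 (insert_after(34)): list=[9, 5, 34, 6, 4, 1] cursor@5
After 4 (prev): list=[9, 5, 34, 6, 4, 1] cursor@9
After 5 (insert_before(14)): list=[14, 9, 5, 34, 6, 4, 1] cursor@9

Answer: 9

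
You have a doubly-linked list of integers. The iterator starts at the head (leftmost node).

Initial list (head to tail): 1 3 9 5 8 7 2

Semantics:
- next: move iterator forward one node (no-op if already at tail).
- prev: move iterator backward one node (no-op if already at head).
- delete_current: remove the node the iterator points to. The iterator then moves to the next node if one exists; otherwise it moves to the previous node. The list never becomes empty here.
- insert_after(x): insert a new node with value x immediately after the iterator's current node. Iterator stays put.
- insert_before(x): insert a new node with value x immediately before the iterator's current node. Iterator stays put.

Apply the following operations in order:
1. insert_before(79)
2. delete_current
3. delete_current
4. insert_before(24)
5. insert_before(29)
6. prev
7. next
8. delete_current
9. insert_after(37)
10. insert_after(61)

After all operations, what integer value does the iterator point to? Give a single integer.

Answer: 5

Derivation:
After 1 (insert_before(79)): list=[79, 1, 3, 9, 5, 8, 7, 2] cursor@1
After 2 (delete_current): list=[79, 3, 9, 5, 8, 7, 2] cursor@3
After 3 (delete_current): list=[79, 9, 5, 8, 7, 2] cursor@9
After 4 (insert_before(24)): list=[79, 24, 9, 5, 8, 7, 2] cursor@9
After 5 (insert_before(29)): list=[79, 24, 29, 9, 5, 8, 7, 2] cursor@9
After 6 (prev): list=[79, 24, 29, 9, 5, 8, 7, 2] cursor@29
After 7 (next): list=[79, 24, 29, 9, 5, 8, 7, 2] cursor@9
After 8 (delete_current): list=[79, 24, 29, 5, 8, 7, 2] cursor@5
After 9 (insert_after(37)): list=[79, 24, 29, 5, 37, 8, 7, 2] cursor@5
After 10 (insert_after(61)): list=[79, 24, 29, 5, 61, 37, 8, 7, 2] cursor@5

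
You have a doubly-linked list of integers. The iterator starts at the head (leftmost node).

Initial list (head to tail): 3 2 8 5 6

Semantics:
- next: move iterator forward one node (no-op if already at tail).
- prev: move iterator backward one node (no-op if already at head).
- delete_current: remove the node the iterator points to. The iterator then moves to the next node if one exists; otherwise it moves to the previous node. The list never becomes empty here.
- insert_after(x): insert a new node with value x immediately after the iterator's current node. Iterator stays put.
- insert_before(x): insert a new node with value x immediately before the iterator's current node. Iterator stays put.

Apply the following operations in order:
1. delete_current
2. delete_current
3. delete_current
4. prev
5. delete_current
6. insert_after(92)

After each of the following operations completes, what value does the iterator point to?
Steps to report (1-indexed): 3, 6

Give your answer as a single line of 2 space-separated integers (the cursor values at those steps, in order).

After 1 (delete_current): list=[2, 8, 5, 6] cursor@2
After 2 (delete_current): list=[8, 5, 6] cursor@8
After 3 (delete_current): list=[5, 6] cursor@5
After 4 (prev): list=[5, 6] cursor@5
After 5 (delete_current): list=[6] cursor@6
After 6 (insert_after(92)): list=[6, 92] cursor@6

Answer: 5 6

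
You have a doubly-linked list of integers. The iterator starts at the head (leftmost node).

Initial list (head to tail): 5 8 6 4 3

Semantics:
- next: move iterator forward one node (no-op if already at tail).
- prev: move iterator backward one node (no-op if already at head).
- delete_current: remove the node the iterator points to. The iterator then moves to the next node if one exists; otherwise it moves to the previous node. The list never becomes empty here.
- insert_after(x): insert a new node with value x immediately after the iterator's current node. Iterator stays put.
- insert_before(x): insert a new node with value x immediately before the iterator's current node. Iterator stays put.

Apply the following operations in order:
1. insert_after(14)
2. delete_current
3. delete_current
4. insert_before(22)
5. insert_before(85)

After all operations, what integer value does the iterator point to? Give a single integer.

Answer: 8

Derivation:
After 1 (insert_after(14)): list=[5, 14, 8, 6, 4, 3] cursor@5
After 2 (delete_current): list=[14, 8, 6, 4, 3] cursor@14
After 3 (delete_current): list=[8, 6, 4, 3] cursor@8
After 4 (insert_before(22)): list=[22, 8, 6, 4, 3] cursor@8
After 5 (insert_before(85)): list=[22, 85, 8, 6, 4, 3] cursor@8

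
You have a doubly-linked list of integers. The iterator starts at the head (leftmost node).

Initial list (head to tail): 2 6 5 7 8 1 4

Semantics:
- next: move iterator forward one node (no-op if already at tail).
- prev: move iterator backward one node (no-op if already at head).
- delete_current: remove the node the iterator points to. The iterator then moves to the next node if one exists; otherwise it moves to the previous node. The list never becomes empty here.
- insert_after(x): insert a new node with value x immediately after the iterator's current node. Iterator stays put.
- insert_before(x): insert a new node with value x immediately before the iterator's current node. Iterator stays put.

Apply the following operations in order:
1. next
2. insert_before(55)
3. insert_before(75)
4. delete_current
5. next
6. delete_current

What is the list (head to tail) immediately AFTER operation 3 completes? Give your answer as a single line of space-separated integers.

After 1 (next): list=[2, 6, 5, 7, 8, 1, 4] cursor@6
After 2 (insert_before(55)): list=[2, 55, 6, 5, 7, 8, 1, 4] cursor@6
After 3 (insert_before(75)): list=[2, 55, 75, 6, 5, 7, 8, 1, 4] cursor@6

Answer: 2 55 75 6 5 7 8 1 4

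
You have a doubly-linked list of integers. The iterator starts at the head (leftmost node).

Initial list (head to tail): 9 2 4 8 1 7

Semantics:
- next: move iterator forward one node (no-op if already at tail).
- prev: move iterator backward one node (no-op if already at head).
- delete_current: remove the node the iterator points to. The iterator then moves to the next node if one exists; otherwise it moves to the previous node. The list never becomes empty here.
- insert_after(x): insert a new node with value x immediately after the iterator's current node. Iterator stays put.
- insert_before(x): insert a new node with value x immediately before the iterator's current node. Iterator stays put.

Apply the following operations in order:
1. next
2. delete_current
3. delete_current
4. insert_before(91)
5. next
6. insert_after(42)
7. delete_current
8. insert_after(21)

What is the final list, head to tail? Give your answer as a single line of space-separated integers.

After 1 (next): list=[9, 2, 4, 8, 1, 7] cursor@2
After 2 (delete_current): list=[9, 4, 8, 1, 7] cursor@4
After 3 (delete_current): list=[9, 8, 1, 7] cursor@8
After 4 (insert_before(91)): list=[9, 91, 8, 1, 7] cursor@8
After 5 (next): list=[9, 91, 8, 1, 7] cursor@1
After 6 (insert_after(42)): list=[9, 91, 8, 1, 42, 7] cursor@1
After 7 (delete_current): list=[9, 91, 8, 42, 7] cursor@42
After 8 (insert_after(21)): list=[9, 91, 8, 42, 21, 7] cursor@42

Answer: 9 91 8 42 21 7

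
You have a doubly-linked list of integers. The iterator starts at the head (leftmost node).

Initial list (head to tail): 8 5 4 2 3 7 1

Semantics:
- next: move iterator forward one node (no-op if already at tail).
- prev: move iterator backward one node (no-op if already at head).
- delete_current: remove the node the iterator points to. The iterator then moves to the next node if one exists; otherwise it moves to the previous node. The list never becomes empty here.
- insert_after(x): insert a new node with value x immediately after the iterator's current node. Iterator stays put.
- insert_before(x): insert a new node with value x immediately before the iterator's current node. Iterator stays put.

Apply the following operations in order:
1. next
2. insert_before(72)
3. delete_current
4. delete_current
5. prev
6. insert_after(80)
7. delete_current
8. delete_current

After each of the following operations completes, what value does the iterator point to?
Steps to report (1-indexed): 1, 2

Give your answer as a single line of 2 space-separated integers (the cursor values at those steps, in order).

After 1 (next): list=[8, 5, 4, 2, 3, 7, 1] cursor@5
After 2 (insert_before(72)): list=[8, 72, 5, 4, 2, 3, 7, 1] cursor@5
After 3 (delete_current): list=[8, 72, 4, 2, 3, 7, 1] cursor@4
After 4 (delete_current): list=[8, 72, 2, 3, 7, 1] cursor@2
After 5 (prev): list=[8, 72, 2, 3, 7, 1] cursor@72
After 6 (insert_after(80)): list=[8, 72, 80, 2, 3, 7, 1] cursor@72
After 7 (delete_current): list=[8, 80, 2, 3, 7, 1] cursor@80
After 8 (delete_current): list=[8, 2, 3, 7, 1] cursor@2

Answer: 5 5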